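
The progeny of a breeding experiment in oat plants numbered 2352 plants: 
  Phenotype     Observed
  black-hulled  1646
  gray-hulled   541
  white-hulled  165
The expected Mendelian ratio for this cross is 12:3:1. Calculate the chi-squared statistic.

Total ratio parts = 16. Expected numbers out of 2352:
  black-hulled: 2352 × 12/16 = 1764
  gray-hulled: 2352 × 3/16 = 441
  white-hulled: 2352 × 1/16 = 147
χ² = Σ (O − E)² / E
  black-hulled: (1646 − 1764)² / 1764 = 7.8934
  gray-hulled: (541 − 441)² / 441 = 22.6757
  white-hulled: (165 − 147)² / 147 = 2.2041
χ² = 7.8934 + 22.6757 + 2.2041 = 32.7732 ≈ 32.773

32.773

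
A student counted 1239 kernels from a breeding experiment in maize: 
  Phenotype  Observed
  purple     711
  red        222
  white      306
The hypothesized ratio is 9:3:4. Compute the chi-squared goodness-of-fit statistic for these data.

0.787

Under the 9:3:4 hypothesis (Σ ratio = 16, N = 1239):
  purple: 1239 × 9/16 = 696.9375
  red: 1239 × 3/16 = 232.3125
  white: 1239 × 4/16 = 309.75
χ² = Σ (O − E)² / E
  purple: (711 − 696.9375)² / 696.9375 = 0.2837
  red: (222 − 232.3125)² / 232.3125 = 0.4578
  white: (306 − 309.75)² / 309.75 = 0.0454
χ² = 0.2837 + 0.4578 + 0.0454 = 0.7869 ≈ 0.787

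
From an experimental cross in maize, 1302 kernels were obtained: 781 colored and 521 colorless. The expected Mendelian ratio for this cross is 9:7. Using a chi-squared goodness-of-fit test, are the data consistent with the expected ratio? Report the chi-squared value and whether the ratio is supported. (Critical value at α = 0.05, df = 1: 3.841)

7.379; not consistent

Expected counts for N = 1302 under a 9:7 ratio (total parts = 16):
  colored: 1302 × 9/16 = 732.375
  colorless: 1302 × 7/16 = 569.625
χ² = Σ (O − E)² / E
  colored: (781 − 732.375)² / 732.375 = 3.2284
  colorless: (521 − 569.625)² / 569.625 = 4.1508
χ² = 3.2284 + 4.1508 = 7.3792 ≈ 7.379
Degrees of freedom = 2 − 1 = 1; critical value at α = 0.05 is 3.841.
Since 7.379 > 3.841, we reject the null hypothesis — the data do not fit the 9:7 ratio.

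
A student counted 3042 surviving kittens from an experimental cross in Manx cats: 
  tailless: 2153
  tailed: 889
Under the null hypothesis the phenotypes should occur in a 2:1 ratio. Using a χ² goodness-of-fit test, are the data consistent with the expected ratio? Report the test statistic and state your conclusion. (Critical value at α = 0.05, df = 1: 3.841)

Expected counts for N = 3042 under a 2:1 ratio (total parts = 3):
  tailless: 3042 × 2/3 = 2028
  tailed: 3042 × 1/3 = 1014
χ² = Σ (O − E)² / E
  tailless: (2153 − 2028)² / 2028 = 7.7046
  tailed: (889 − 1014)² / 1014 = 15.4093
χ² = 7.7046 + 15.4093 = 23.1139 ≈ 23.114
Degrees of freedom = 2 − 1 = 1; critical value at α = 0.05 is 3.841.
Since 23.114 > 3.841, we reject the null hypothesis — the data do not fit the 2:1 ratio.

23.114; not consistent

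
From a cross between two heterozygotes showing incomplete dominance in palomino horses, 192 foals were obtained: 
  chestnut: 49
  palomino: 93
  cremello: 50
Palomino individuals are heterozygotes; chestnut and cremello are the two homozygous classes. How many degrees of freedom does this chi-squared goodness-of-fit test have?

With incomplete dominance, a heterozygote × heterozygote cross gives a 1:2:1 phenotypic ratio.
A goodness-of-fit test with 3 phenotype classes has df = 3 − 1 = 2.

2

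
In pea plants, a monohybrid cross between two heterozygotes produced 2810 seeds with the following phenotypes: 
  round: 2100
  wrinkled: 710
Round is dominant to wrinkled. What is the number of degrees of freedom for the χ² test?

1

For a monohybrid cross between heterozygotes with complete dominance, the expected phenotypic ratio is 3:1.
A goodness-of-fit test with 2 phenotype classes has df = 2 − 1 = 1.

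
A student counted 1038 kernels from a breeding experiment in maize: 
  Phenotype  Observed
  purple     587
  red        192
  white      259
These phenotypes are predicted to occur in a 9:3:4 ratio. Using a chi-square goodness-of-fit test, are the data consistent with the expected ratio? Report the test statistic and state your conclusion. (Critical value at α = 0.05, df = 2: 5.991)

The 9:3:4 ratio has 16 parts, so with N = 1038 the expected counts are:
  purple: 1038 × 9/16 = 583.875
  red: 1038 × 3/16 = 194.625
  white: 1038 × 4/16 = 259.5
χ² = Σ (O − E)² / E
  purple: (587 − 583.875)² / 583.875 = 0.0167
  red: (192 − 194.625)² / 194.625 = 0.0354
  white: (259 − 259.5)² / 259.5 = 0.0010
χ² = 0.0167 + 0.0354 + 0.0010 = 0.0531 ≈ 0.053
Degrees of freedom = 3 − 1 = 2; critical value at α = 0.05 is 5.991.
Since 0.053 < 5.991, we fail to reject the null hypothesis — the data are consistent with the 9:3:4 ratio.

0.053; consistent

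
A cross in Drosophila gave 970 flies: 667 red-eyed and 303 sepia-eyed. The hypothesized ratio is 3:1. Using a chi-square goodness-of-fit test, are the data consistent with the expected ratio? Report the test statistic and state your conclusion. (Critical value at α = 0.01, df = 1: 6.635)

Expected counts for N = 970 under a 3:1 ratio (total parts = 4):
  red-eyed: 970 × 3/4 = 727.5
  sepia-eyed: 970 × 1/4 = 242.5
χ² = Σ (O − E)² / E
  red-eyed: (667 − 727.5)² / 727.5 = 5.0313
  sepia-eyed: (303 − 242.5)² / 242.5 = 15.0938
χ² = 5.0313 + 15.0938 = 20.1251 ≈ 20.125
Degrees of freedom = 2 − 1 = 1; critical value at α = 0.01 is 6.635.
Since 20.125 > 6.635, we reject the null hypothesis — the data do not fit the 3:1 ratio.

20.125; not consistent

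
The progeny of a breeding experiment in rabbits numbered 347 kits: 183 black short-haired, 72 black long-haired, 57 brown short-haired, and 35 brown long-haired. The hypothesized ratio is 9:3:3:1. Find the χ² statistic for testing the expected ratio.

Under the 9:3:3:1 hypothesis (Σ ratio = 16, N = 347):
  black short-haired: 347 × 9/16 = 195.1875
  black long-haired: 347 × 3/16 = 65.0625
  brown short-haired: 347 × 3/16 = 65.0625
  brown long-haired: 347 × 1/16 = 21.6875
χ² = Σ (O − E)² / E
  black short-haired: (183 − 195.1875)² / 195.1875 = 0.7610
  black long-haired: (72 − 65.0625)² / 65.0625 = 0.7397
  brown short-haired: (57 − 65.0625)² / 65.0625 = 0.9991
  brown long-haired: (35 − 21.6875)² / 21.6875 = 8.1716
χ² = 0.7610 + 0.7397 + 0.9991 + 8.1716 = 10.6714 ≈ 10.671

10.671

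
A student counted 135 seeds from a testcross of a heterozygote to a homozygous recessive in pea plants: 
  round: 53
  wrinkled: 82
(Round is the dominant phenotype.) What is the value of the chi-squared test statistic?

A testcross of a heterozygote (Aa × aa) gives a 1:1 phenotypic ratio.
Expected counts for N = 135 under a 1:1 ratio (total parts = 2):
  round: 135 × 1/2 = 67.5
  wrinkled: 135 × 1/2 = 67.5
χ² = Σ (O − E)² / E
  round: (53 − 67.5)² / 67.5 = 3.1148
  wrinkled: (82 − 67.5)² / 67.5 = 3.1148
χ² = 3.1148 + 3.1148 = 6.2296 ≈ 6.230

6.230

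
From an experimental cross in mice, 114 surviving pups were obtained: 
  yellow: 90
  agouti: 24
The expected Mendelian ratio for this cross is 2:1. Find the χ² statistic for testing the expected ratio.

Under the 2:1 hypothesis (Σ ratio = 3, N = 114):
  yellow: 114 × 2/3 = 76
  agouti: 114 × 1/3 = 38
χ² = Σ (O − E)² / E
  yellow: (90 − 76)² / 76 = 2.5789
  agouti: (24 − 38)² / 38 = 5.1579
χ² = 2.5789 + 5.1579 = 7.7368 ≈ 7.737

7.737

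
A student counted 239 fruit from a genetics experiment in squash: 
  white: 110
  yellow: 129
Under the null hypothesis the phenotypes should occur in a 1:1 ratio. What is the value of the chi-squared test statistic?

Expected counts for N = 239 under a 1:1 ratio (total parts = 2):
  white: 239 × 1/2 = 119.5
  yellow: 239 × 1/2 = 119.5
χ² = Σ (O − E)² / E
  white: (110 − 119.5)² / 119.5 = 0.7552
  yellow: (129 − 119.5)² / 119.5 = 0.7552
χ² = 0.7552 + 0.7552 = 1.5104 ≈ 1.510

1.510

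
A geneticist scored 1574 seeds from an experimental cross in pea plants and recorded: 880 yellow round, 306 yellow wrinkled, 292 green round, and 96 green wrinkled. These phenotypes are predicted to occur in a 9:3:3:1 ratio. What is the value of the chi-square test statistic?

0.524

Total ratio parts = 16. Expected numbers out of 1574:
  yellow round: 1574 × 9/16 = 885.375
  yellow wrinkled: 1574 × 3/16 = 295.125
  green round: 1574 × 3/16 = 295.125
  green wrinkled: 1574 × 1/16 = 98.375
χ² = Σ (O − E)² / E
  yellow round: (880 − 885.375)² / 885.375 = 0.0326
  yellow wrinkled: (306 − 295.125)² / 295.125 = 0.4007
  green round: (292 − 295.125)² / 295.125 = 0.0331
  green wrinkled: (96 − 98.375)² / 98.375 = 0.0573
χ² = 0.0326 + 0.4007 + 0.0331 + 0.0573 = 0.5237 ≈ 0.524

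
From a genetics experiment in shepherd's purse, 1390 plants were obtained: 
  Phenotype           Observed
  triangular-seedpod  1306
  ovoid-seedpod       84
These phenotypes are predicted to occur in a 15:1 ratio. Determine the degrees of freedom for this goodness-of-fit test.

A goodness-of-fit test with 2 phenotype classes has df = 2 − 1 = 1.

1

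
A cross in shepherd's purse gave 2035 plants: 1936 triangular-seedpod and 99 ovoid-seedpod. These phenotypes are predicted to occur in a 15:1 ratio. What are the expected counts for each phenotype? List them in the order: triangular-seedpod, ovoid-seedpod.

The 15:1 ratio has 16 parts, so with N = 2035 the expected counts are:
  triangular-seedpod: 2035 × 15/16 = 1907.8125
  ovoid-seedpod: 2035 × 1/16 = 127.1875

1907.8125, 127.1875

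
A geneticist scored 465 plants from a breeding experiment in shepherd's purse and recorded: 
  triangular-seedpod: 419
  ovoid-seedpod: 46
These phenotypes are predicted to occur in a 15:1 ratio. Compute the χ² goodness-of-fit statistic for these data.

Total ratio parts = 16. Expected numbers out of 465:
  triangular-seedpod: 465 × 15/16 = 435.9375
  ovoid-seedpod: 465 × 1/16 = 29.0625
χ² = Σ (O − E)² / E
  triangular-seedpod: (419 − 435.9375)² / 435.9375 = 0.6581
  ovoid-seedpod: (46 − 29.0625)² / 29.0625 = 9.8711
χ² = 0.6581 + 9.8711 = 10.5292 ≈ 10.529

10.529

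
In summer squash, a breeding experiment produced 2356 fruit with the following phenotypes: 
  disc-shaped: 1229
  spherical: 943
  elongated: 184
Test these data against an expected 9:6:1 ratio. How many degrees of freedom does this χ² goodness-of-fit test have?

2

A goodness-of-fit test with 3 phenotype classes has df = 3 − 1 = 2.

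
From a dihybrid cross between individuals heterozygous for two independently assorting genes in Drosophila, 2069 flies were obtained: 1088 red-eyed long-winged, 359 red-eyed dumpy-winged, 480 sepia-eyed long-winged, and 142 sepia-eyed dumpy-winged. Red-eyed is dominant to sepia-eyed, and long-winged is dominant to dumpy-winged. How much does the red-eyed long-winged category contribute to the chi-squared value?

4.939

A dihybrid F₂ with independent assortment and complete dominance at both loci gives a 9:3:3:1 phenotypic ratio.
Expected counts for N = 2069 under a 9:3:3:1 ratio (total parts = 16):
  red-eyed long-winged: 2069 × 9/16 = 1163.8125
  red-eyed dumpy-winged: 2069 × 3/16 = 387.9375
  sepia-eyed long-winged: 2069 × 3/16 = 387.9375
  sepia-eyed dumpy-winged: 2069 × 1/16 = 129.3125
Contribution of red-eyed long-winged: (1088 − 1163.8125)² / 1163.8125 = 4.9385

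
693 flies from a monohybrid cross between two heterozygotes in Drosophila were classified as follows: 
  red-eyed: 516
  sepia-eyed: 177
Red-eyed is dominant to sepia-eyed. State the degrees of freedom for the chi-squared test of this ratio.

1

For a monohybrid cross between heterozygotes with complete dominance, the expected phenotypic ratio is 3:1.
A goodness-of-fit test with 2 phenotype classes has df = 2 − 1 = 1.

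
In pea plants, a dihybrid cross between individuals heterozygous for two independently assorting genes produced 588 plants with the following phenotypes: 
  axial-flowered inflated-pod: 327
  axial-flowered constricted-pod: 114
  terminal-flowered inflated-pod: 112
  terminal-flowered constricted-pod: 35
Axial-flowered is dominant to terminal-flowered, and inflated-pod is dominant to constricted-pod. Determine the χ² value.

A dihybrid F₂ with independent assortment and complete dominance at both loci gives a 9:3:3:1 phenotypic ratio.
Total ratio parts = 16. Expected numbers out of 588:
  axial-flowered inflated-pod: 588 × 9/16 = 330.75
  axial-flowered constricted-pod: 588 × 3/16 = 110.25
  terminal-flowered inflated-pod: 588 × 3/16 = 110.25
  terminal-flowered constricted-pod: 588 × 1/16 = 36.75
χ² = Σ (O − E)² / E
  axial-flowered inflated-pod: (327 − 330.75)² / 330.75 = 0.0425
  axial-flowered constricted-pod: (114 − 110.25)² / 110.25 = 0.1276
  terminal-flowered inflated-pod: (112 − 110.25)² / 110.25 = 0.0278
  terminal-flowered constricted-pod: (35 − 36.75)² / 36.75 = 0.0833
χ² = 0.0425 + 0.1276 + 0.0278 + 0.0833 = 0.2812 ≈ 0.281

0.281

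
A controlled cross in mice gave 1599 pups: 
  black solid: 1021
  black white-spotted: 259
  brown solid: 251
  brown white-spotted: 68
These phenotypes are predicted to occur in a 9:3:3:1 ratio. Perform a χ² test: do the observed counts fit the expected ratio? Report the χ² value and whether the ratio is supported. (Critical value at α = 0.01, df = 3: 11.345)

The 9:3:3:1 ratio has 16 parts, so with N = 1599 the expected counts are:
  black solid: 1599 × 9/16 = 899.4375
  black white-spotted: 1599 × 3/16 = 299.8125
  brown solid: 1599 × 3/16 = 299.8125
  brown white-spotted: 1599 × 1/16 = 99.9375
χ² = Σ (O − E)² / E
  black solid: (1021 − 899.4375)² / 899.4375 = 16.4296
  black white-spotted: (259 − 299.8125)² / 299.8125 = 5.5557
  brown solid: (251 − 299.8125)² / 299.8125 = 7.9472
  brown white-spotted: (68 − 99.9375)² / 99.9375 = 10.2064
χ² = 16.4296 + 5.5557 + 7.9472 + 10.2064 = 40.1389 ≈ 40.139
Degrees of freedom = 4 − 1 = 3; critical value at α = 0.01 is 11.345.
Since 40.139 > 11.345, we reject the null hypothesis — the data do not fit the 9:3:3:1 ratio.

40.139; not consistent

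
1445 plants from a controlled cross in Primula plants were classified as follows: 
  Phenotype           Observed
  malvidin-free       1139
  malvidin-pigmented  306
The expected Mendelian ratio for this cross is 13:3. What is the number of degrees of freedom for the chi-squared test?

A goodness-of-fit test with 2 phenotype classes has df = 2 − 1 = 1.

1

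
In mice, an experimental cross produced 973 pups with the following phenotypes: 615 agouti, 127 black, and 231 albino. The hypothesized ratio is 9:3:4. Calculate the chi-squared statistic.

25.834

Under the 9:3:4 hypothesis (Σ ratio = 16, N = 973):
  agouti: 973 × 9/16 = 547.3125
  black: 973 × 3/16 = 182.4375
  albino: 973 × 4/16 = 243.25
χ² = Σ (O − E)² / E
  agouti: (615 − 547.3125)² / 547.3125 = 8.3711
  black: (127 − 182.4375)² / 182.4375 = 16.8459
  albino: (231 − 243.25)² / 243.25 = 0.6169
χ² = 8.3711 + 16.8459 + 0.6169 = 25.8339 ≈ 25.834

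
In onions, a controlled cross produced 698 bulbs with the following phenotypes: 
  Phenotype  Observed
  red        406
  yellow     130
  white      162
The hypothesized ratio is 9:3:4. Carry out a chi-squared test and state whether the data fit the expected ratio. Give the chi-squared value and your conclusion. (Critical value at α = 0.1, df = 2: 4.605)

1.357; consistent

Total ratio parts = 16. Expected numbers out of 698:
  red: 698 × 9/16 = 392.625
  yellow: 698 × 3/16 = 130.875
  white: 698 × 4/16 = 174.5
χ² = Σ (O − E)² / E
  red: (406 − 392.625)² / 392.625 = 0.4556
  yellow: (130 − 130.875)² / 130.875 = 0.0059
  white: (162 − 174.5)² / 174.5 = 0.8954
χ² = 0.4556 + 0.0059 + 0.8954 = 1.3569 ≈ 1.357
Degrees of freedom = 3 − 1 = 2; critical value at α = 0.1 is 4.605.
Since 1.357 < 4.605, we fail to reject the null hypothesis — the data are consistent with the 9:3:4 ratio.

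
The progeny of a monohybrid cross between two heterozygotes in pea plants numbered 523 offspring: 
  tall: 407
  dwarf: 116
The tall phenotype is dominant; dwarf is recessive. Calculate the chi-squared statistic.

For a monohybrid cross between heterozygotes with complete dominance, the expected phenotypic ratio is 3:1.
Expected counts for N = 523 under a 3:1 ratio (total parts = 4):
  tall: 523 × 3/4 = 392.25
  dwarf: 523 × 1/4 = 130.75
χ² = Σ (O − E)² / E
  tall: (407 − 392.25)² / 392.25 = 0.5547
  dwarf: (116 − 130.75)² / 130.75 = 1.6640
χ² = 0.5547 + 1.6640 = 2.2187 ≈ 2.219

2.219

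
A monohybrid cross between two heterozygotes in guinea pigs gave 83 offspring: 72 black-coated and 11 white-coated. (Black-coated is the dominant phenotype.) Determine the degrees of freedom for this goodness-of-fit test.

1

For a monohybrid cross between heterozygotes with complete dominance, the expected phenotypic ratio is 3:1.
A goodness-of-fit test with 2 phenotype classes has df = 2 − 1 = 1.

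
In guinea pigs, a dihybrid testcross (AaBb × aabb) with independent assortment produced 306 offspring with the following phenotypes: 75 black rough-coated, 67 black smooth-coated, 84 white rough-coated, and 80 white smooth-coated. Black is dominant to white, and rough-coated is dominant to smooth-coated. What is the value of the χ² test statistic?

A dihybrid testcross with independent assortment gives a 1:1:1:1 ratio.
Total ratio parts = 4. Expected numbers out of 306:
  black rough-coated: 306 × 1/4 = 76.5
  black smooth-coated: 306 × 1/4 = 76.5
  white rough-coated: 306 × 1/4 = 76.5
  white smooth-coated: 306 × 1/4 = 76.5
χ² = Σ (O − E)² / E
  black rough-coated: (75 − 76.5)² / 76.5 = 0.0294
  black smooth-coated: (67 − 76.5)² / 76.5 = 1.1797
  white rough-coated: (84 − 76.5)² / 76.5 = 0.7353
  white smooth-coated: (80 − 76.5)² / 76.5 = 0.1601
χ² = 0.0294 + 1.1797 + 0.7353 + 0.1601 = 2.1045 ≈ 2.105

2.105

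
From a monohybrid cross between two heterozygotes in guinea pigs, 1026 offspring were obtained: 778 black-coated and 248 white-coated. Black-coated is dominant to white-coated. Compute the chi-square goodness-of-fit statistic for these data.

0.376

For a monohybrid cross between heterozygotes with complete dominance, the expected phenotypic ratio is 3:1.
Expected counts for N = 1026 under a 3:1 ratio (total parts = 4):
  black-coated: 1026 × 3/4 = 769.5
  white-coated: 1026 × 1/4 = 256.5
χ² = Σ (O − E)² / E
  black-coated: (778 − 769.5)² / 769.5 = 0.0939
  white-coated: (248 − 256.5)² / 256.5 = 0.2817
χ² = 0.0939 + 0.2817 = 0.3756 ≈ 0.376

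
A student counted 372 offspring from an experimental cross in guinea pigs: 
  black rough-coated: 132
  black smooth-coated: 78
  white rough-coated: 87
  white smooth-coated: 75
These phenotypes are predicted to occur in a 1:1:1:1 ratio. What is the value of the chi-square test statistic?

Under the 1:1:1:1 hypothesis (Σ ratio = 4, N = 372):
  black rough-coated: 372 × 1/4 = 93
  black smooth-coated: 372 × 1/4 = 93
  white rough-coated: 372 × 1/4 = 93
  white smooth-coated: 372 × 1/4 = 93
χ² = Σ (O − E)² / E
  black rough-coated: (132 − 93)² / 93 = 16.3548
  black smooth-coated: (78 − 93)² / 93 = 2.4194
  white rough-coated: (87 − 93)² / 93 = 0.3871
  white smooth-coated: (75 − 93)² / 93 = 3.4839
χ² = 16.3548 + 2.4194 + 0.3871 + 3.4839 = 22.6452 ≈ 22.645

22.645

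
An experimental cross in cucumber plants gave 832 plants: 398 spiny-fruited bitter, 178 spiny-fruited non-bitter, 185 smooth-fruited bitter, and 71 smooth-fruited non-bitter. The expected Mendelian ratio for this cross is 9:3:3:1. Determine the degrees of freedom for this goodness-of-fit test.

A goodness-of-fit test with 4 phenotype classes has df = 4 − 1 = 3.

3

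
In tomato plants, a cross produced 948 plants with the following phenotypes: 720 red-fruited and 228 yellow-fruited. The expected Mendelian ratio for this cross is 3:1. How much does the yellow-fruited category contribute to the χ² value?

0.342

Total ratio parts = 4. Expected numbers out of 948:
  red-fruited: 948 × 3/4 = 711
  yellow-fruited: 948 × 1/4 = 237
Contribution of yellow-fruited: (228 − 237)² / 237 = 0.3418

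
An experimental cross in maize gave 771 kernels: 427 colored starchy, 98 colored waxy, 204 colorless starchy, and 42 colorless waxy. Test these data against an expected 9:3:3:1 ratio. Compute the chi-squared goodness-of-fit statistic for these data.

Total ratio parts = 16. Expected numbers out of 771:
  colored starchy: 771 × 9/16 = 433.6875
  colored waxy: 771 × 3/16 = 144.5625
  colorless starchy: 771 × 3/16 = 144.5625
  colorless waxy: 771 × 1/16 = 48.1875
χ² = Σ (O − E)² / E
  colored starchy: (427 − 433.6875)² / 433.6875 = 0.1031
  colored waxy: (98 − 144.5625)² / 144.5625 = 14.9974
  colorless starchy: (204 − 144.5625)² / 144.5625 = 24.4380
  colorless waxy: (42 − 48.1875)² / 48.1875 = 0.7945
χ² = 0.1031 + 14.9974 + 24.4380 + 0.7945 = 40.333

40.333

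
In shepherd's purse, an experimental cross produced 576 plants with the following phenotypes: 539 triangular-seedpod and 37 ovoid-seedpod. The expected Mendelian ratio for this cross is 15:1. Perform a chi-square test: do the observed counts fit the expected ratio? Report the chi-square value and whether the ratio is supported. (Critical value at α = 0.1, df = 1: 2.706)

Under the 15:1 hypothesis (Σ ratio = 16, N = 576):
  triangular-seedpod: 576 × 15/16 = 540
  ovoid-seedpod: 576 × 1/16 = 36
χ² = Σ (O − E)² / E
  triangular-seedpod: (539 − 540)² / 540 = 0.0019
  ovoid-seedpod: (37 − 36)² / 36 = 0.0278
χ² = 0.0019 + 0.0278 = 0.0297 ≈ 0.030
Degrees of freedom = 2 − 1 = 1; critical value at α = 0.1 is 2.706.
Since 0.030 < 2.706, we fail to reject the null hypothesis — the data are consistent with the 15:1 ratio.

0.030; consistent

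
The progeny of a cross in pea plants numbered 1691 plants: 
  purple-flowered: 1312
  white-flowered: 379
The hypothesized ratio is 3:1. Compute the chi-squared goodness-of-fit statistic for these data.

6.037

Expected counts for N = 1691 under a 3:1 ratio (total parts = 4):
  purple-flowered: 1691 × 3/4 = 1268.25
  white-flowered: 1691 × 1/4 = 422.75
χ² = Σ (O − E)² / E
  purple-flowered: (1312 − 1268.25)² / 1268.25 = 1.5092
  white-flowered: (379 − 422.75)² / 422.75 = 4.5276
χ² = 1.5092 + 4.5276 = 6.0368 ≈ 6.037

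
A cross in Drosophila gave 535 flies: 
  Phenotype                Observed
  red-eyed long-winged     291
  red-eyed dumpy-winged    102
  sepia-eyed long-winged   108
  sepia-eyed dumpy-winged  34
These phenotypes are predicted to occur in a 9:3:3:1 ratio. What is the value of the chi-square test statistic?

0.955

Under the 9:3:3:1 hypothesis (Σ ratio = 16, N = 535):
  red-eyed long-winged: 535 × 9/16 = 300.9375
  red-eyed dumpy-winged: 535 × 3/16 = 100.3125
  sepia-eyed long-winged: 535 × 3/16 = 100.3125
  sepia-eyed dumpy-winged: 535 × 1/16 = 33.4375
χ² = Σ (O − E)² / E
  red-eyed long-winged: (291 − 300.9375)² / 300.9375 = 0.3282
  red-eyed dumpy-winged: (102 − 100.3125)² / 100.3125 = 0.0284
  sepia-eyed long-winged: (108 − 100.3125)² / 100.3125 = 0.5891
  sepia-eyed dumpy-winged: (34 − 33.4375)² / 33.4375 = 0.0095
χ² = 0.3282 + 0.0284 + 0.5891 + 0.0095 = 0.9552 ≈ 0.955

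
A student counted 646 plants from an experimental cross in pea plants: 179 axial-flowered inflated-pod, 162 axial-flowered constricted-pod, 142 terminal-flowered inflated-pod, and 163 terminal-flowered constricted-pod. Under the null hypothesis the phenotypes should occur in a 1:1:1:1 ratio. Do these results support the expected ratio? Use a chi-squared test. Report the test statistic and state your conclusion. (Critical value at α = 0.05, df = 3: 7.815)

4.266; consistent

The 1:1:1:1 ratio has 4 parts, so with N = 646 the expected counts are:
  axial-flowered inflated-pod: 646 × 1/4 = 161.5
  axial-flowered constricted-pod: 646 × 1/4 = 161.5
  terminal-flowered inflated-pod: 646 × 1/4 = 161.5
  terminal-flowered constricted-pod: 646 × 1/4 = 161.5
χ² = Σ (O − E)² / E
  axial-flowered inflated-pod: (179 − 161.5)² / 161.5 = 1.8963
  axial-flowered constricted-pod: (162 − 161.5)² / 161.5 = 0.0015
  terminal-flowered inflated-pod: (142 − 161.5)² / 161.5 = 2.3545
  terminal-flowered constricted-pod: (163 − 161.5)² / 161.5 = 0.0139
χ² = 1.8963 + 0.0015 + 2.3545 + 0.0139 = 4.2662 ≈ 4.266
Degrees of freedom = 4 − 1 = 3; critical value at α = 0.05 is 7.815.
Since 4.266 < 7.815, we fail to reject the null hypothesis — the data are consistent with the 1:1:1:1 ratio.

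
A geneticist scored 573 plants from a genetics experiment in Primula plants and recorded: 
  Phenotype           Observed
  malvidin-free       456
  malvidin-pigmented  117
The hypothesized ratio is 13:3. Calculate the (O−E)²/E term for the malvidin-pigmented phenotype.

0.851

Expected counts for N = 573 under a 13:3 ratio (total parts = 16):
  malvidin-free: 573 × 13/16 = 465.5625
  malvidin-pigmented: 573 × 3/16 = 107.4375
Contribution of malvidin-pigmented: (117 − 107.4375)² / 107.4375 = 0.8511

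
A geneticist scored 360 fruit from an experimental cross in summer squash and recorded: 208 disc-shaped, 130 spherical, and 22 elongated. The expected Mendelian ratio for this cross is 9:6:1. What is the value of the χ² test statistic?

Total ratio parts = 16. Expected numbers out of 360:
  disc-shaped: 360 × 9/16 = 202.5
  spherical: 360 × 6/16 = 135
  elongated: 360 × 1/16 = 22.5
χ² = Σ (O − E)² / E
  disc-shaped: (208 − 202.5)² / 202.5 = 0.1494
  spherical: (130 − 135)² / 135 = 0.1852
  elongated: (22 − 22.5)² / 22.5 = 0.0111
χ² = 0.1494 + 0.1852 + 0.0111 = 0.3457 ≈ 0.346

0.346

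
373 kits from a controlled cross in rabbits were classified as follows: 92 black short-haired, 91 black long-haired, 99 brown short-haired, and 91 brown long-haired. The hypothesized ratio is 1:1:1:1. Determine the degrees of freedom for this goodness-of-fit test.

3

A goodness-of-fit test with 4 phenotype classes has df = 4 − 1 = 3.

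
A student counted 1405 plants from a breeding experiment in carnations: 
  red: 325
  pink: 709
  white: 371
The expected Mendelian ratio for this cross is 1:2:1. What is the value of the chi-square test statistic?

Expected counts for N = 1405 under a 1:2:1 ratio (total parts = 4):
  red: 1405 × 1/4 = 351.25
  pink: 1405 × 2/4 = 702.5
  white: 1405 × 1/4 = 351.25
χ² = Σ (O − E)² / E
  red: (325 − 351.25)² / 351.25 = 1.9617
  pink: (709 − 702.5)² / 702.5 = 0.0601
  white: (371 − 351.25)² / 351.25 = 1.1105
χ² = 1.9617 + 0.0601 + 1.1105 = 3.1323 ≈ 3.132

3.132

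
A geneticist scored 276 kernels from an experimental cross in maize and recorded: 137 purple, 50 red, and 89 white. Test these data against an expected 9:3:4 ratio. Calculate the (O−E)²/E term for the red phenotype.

0.059

Total ratio parts = 16. Expected numbers out of 276:
  purple: 276 × 9/16 = 155.25
  red: 276 × 3/16 = 51.75
  white: 276 × 4/16 = 69
Contribution of red: (50 − 51.75)² / 51.75 = 0.0592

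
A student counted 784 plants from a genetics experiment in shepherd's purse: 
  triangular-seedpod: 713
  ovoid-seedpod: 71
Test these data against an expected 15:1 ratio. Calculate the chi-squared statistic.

10.536

Under the 15:1 hypothesis (Σ ratio = 16, N = 784):
  triangular-seedpod: 784 × 15/16 = 735
  ovoid-seedpod: 784 × 1/16 = 49
χ² = Σ (O − E)² / E
  triangular-seedpod: (713 − 735)² / 735 = 0.6585
  ovoid-seedpod: (71 − 49)² / 49 = 9.8776
χ² = 0.6585 + 9.8776 = 10.5361 ≈ 10.536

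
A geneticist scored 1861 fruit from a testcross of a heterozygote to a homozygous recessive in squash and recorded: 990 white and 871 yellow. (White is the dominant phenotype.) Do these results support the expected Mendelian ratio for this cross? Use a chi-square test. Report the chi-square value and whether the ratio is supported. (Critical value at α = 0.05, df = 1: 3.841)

7.609; not consistent

A testcross of a heterozygote (Aa × aa) gives a 1:1 phenotypic ratio.
The 1:1 ratio has 2 parts, so with N = 1861 the expected counts are:
  white: 1861 × 1/2 = 930.5
  yellow: 1861 × 1/2 = 930.5
χ² = Σ (O − E)² / E
  white: (990 − 930.5)² / 930.5 = 3.8047
  yellow: (871 − 930.5)² / 930.5 = 3.8047
χ² = 3.8047 + 3.8047 = 7.6094 ≈ 7.609
Degrees of freedom = 2 − 1 = 1; critical value at α = 0.05 is 3.841.
Since 7.609 > 3.841, we reject the null hypothesis — the data do not fit the 1:1 ratio.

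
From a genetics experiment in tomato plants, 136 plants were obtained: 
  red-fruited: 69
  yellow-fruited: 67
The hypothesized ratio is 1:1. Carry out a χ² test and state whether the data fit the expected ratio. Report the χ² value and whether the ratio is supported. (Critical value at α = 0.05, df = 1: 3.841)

0.029; consistent

Total ratio parts = 2. Expected numbers out of 136:
  red-fruited: 136 × 1/2 = 68
  yellow-fruited: 136 × 1/2 = 68
χ² = Σ (O − E)² / E
  red-fruited: (69 − 68)² / 68 = 0.0147
  yellow-fruited: (67 − 68)² / 68 = 0.0147
χ² = 0.0147 + 0.0147 = 0.0294 ≈ 0.029
Degrees of freedom = 2 − 1 = 1; critical value at α = 0.05 is 3.841.
Since 0.029 < 3.841, we fail to reject the null hypothesis — the data are consistent with the 1:1 ratio.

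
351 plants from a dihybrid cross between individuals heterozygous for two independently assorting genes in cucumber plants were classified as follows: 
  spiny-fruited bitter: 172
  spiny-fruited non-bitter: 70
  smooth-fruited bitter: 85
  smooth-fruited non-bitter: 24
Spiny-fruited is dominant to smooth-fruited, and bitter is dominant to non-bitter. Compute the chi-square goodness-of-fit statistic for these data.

A dihybrid F₂ with independent assortment and complete dominance at both loci gives a 9:3:3:1 phenotypic ratio.
Under the 9:3:3:1 hypothesis (Σ ratio = 16, N = 351):
  spiny-fruited bitter: 351 × 9/16 = 197.4375
  spiny-fruited non-bitter: 351 × 3/16 = 65.8125
  smooth-fruited bitter: 351 × 3/16 = 65.8125
  smooth-fruited non-bitter: 351 × 1/16 = 21.9375
χ² = Σ (O − E)² / E
  spiny-fruited bitter: (172 − 197.4375)² / 197.4375 = 3.2773
  spiny-fruited non-bitter: (70 − 65.8125)² / 65.8125 = 0.2664
  smooth-fruited bitter: (85 − 65.8125)² / 65.8125 = 5.5941
  smooth-fruited non-bitter: (24 − 21.9375)² / 21.9375 = 0.1939
χ² = 3.2773 + 0.2664 + 5.5941 + 0.1939 = 9.3317 ≈ 9.332

9.332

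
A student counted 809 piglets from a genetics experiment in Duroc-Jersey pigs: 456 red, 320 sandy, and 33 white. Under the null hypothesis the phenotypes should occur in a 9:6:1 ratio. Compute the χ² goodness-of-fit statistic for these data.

Under the 9:6:1 hypothesis (Σ ratio = 16, N = 809):
  red: 809 × 9/16 = 455.0625
  sandy: 809 × 6/16 = 303.375
  white: 809 × 1/16 = 50.5625
χ² = Σ (O − E)² / E
  red: (456 − 455.0625)² / 455.0625 = 0.0019
  sandy: (320 − 303.375)² / 303.375 = 0.9111
  white: (33 − 50.5625)² / 50.5625 = 6.1002
χ² = 0.0019 + 0.9111 + 6.1002 = 7.0132 ≈ 7.013

7.013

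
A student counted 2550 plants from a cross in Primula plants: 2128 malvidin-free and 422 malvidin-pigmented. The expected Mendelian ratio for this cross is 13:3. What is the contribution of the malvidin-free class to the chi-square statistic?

1.520

The 13:3 ratio has 16 parts, so with N = 2550 the expected counts are:
  malvidin-free: 2550 × 13/16 = 2071.875
  malvidin-pigmented: 2550 × 3/16 = 478.125
Contribution of malvidin-free: (2128 − 2071.875)² / 2071.875 = 1.5204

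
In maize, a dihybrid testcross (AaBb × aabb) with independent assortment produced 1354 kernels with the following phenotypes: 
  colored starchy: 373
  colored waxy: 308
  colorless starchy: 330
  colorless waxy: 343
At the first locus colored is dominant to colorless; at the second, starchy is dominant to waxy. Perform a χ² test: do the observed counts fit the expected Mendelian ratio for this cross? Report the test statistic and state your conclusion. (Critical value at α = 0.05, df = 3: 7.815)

A dihybrid testcross with independent assortment gives a 1:1:1:1 ratio.
Under the 1:1:1:1 hypothesis (Σ ratio = 4, N = 1354):
  colored starchy: 1354 × 1/4 = 338.5
  colored waxy: 1354 × 1/4 = 338.5
  colorless starchy: 1354 × 1/4 = 338.5
  colorless waxy: 1354 × 1/4 = 338.5
χ² = Σ (O − E)² / E
  colored starchy: (373 − 338.5)² / 338.5 = 3.5162
  colored waxy: (308 − 338.5)² / 338.5 = 2.7482
  colorless starchy: (330 − 338.5)² / 338.5 = 0.2134
  colorless waxy: (343 − 338.5)² / 338.5 = 0.0598
χ² = 3.5162 + 2.7482 + 0.2134 + 0.0598 = 6.5376 ≈ 6.538
Degrees of freedom = 4 − 1 = 3; critical value at α = 0.05 is 7.815.
Since 6.538 < 7.815, we fail to reject the null hypothesis — the data are consistent with the 1:1:1:1 ratio.

6.538; consistent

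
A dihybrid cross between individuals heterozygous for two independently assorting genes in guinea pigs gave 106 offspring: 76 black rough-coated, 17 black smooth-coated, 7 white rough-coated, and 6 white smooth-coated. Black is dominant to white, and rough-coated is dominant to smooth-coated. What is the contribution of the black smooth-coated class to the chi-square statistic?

A dihybrid F₂ with independent assortment and complete dominance at both loci gives a 9:3:3:1 phenotypic ratio.
Total ratio parts = 16. Expected numbers out of 106:
  black rough-coated: 106 × 9/16 = 59.625
  black smooth-coated: 106 × 3/16 = 19.875
  white rough-coated: 106 × 3/16 = 19.875
  white smooth-coated: 106 × 1/16 = 6.625
Contribution of black smooth-coated: (17 − 19.875)² / 19.875 = 0.4159

0.416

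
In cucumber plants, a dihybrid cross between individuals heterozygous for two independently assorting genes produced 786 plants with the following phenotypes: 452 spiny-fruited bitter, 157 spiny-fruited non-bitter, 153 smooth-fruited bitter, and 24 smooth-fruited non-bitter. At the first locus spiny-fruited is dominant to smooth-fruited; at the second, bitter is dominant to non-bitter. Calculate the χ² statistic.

13.914

A dihybrid F₂ with independent assortment and complete dominance at both loci gives a 9:3:3:1 phenotypic ratio.
Total ratio parts = 16. Expected numbers out of 786:
  spiny-fruited bitter: 786 × 9/16 = 442.125
  spiny-fruited non-bitter: 786 × 3/16 = 147.375
  smooth-fruited bitter: 786 × 3/16 = 147.375
  smooth-fruited non-bitter: 786 × 1/16 = 49.125
χ² = Σ (O − E)² / E
  spiny-fruited bitter: (452 − 442.125)² / 442.125 = 0.2206
  spiny-fruited non-bitter: (157 − 147.375)² / 147.375 = 0.6286
  smooth-fruited bitter: (153 − 147.375)² / 147.375 = 0.2147
  smooth-fruited non-bitter: (24 − 49.125)² / 49.125 = 12.8502
χ² = 0.2206 + 0.6286 + 0.2147 + 12.8502 = 13.9141 ≈ 13.914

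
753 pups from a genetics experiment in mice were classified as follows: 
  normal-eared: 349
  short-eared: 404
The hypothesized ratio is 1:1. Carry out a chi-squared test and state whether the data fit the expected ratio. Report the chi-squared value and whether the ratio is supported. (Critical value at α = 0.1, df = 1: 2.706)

4.017; not consistent

Expected counts for N = 753 under a 1:1 ratio (total parts = 2):
  normal-eared: 753 × 1/2 = 376.5
  short-eared: 753 × 1/2 = 376.5
χ² = Σ (O − E)² / E
  normal-eared: (349 − 376.5)² / 376.5 = 2.0086
  short-eared: (404 − 376.5)² / 376.5 = 2.0086
χ² = 2.0086 + 2.0086 = 4.0172 ≈ 4.017
Degrees of freedom = 2 − 1 = 1; critical value at α = 0.1 is 2.706.
Since 4.017 > 2.706, we reject the null hypothesis — the data do not fit the 1:1 ratio.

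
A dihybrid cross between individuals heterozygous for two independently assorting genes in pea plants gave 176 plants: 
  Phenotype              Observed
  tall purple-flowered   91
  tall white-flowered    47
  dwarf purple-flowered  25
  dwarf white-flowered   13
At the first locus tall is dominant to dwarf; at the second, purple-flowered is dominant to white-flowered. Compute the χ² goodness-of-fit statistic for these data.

8.889

A dihybrid F₂ with independent assortment and complete dominance at both loci gives a 9:3:3:1 phenotypic ratio.
Under the 9:3:3:1 hypothesis (Σ ratio = 16, N = 176):
  tall purple-flowered: 176 × 9/16 = 99
  tall white-flowered: 176 × 3/16 = 33
  dwarf purple-flowered: 176 × 3/16 = 33
  dwarf white-flowered: 176 × 1/16 = 11
χ² = Σ (O − E)² / E
  tall purple-flowered: (91 − 99)² / 99 = 0.6465
  tall white-flowered: (47 − 33)² / 33 = 5.9394
  dwarf purple-flowered: (25 − 33)² / 33 = 1.9394
  dwarf white-flowered: (13 − 11)² / 11 = 0.3636
χ² = 0.6465 + 5.9394 + 1.9394 + 0.3636 = 8.8889 ≈ 8.889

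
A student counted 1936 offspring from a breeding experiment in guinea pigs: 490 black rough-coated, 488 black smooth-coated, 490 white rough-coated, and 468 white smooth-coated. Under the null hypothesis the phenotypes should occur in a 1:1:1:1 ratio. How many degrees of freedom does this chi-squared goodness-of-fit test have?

3

A goodness-of-fit test with 4 phenotype classes has df = 4 − 1 = 3.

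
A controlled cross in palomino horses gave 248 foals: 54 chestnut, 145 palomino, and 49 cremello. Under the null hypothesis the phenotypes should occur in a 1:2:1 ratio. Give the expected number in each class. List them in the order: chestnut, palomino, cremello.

Total ratio parts = 4. Expected numbers out of 248:
  chestnut: 248 × 1/4 = 62
  palomino: 248 × 2/4 = 124
  cremello: 248 × 1/4 = 62

62, 124, 62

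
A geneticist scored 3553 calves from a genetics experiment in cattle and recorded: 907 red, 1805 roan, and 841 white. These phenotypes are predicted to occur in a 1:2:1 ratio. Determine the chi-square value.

3.366

Expected counts for N = 3553 under a 1:2:1 ratio (total parts = 4):
  red: 3553 × 1/4 = 888.25
  roan: 3553 × 2/4 = 1776.5
  white: 3553 × 1/4 = 888.25
χ² = Σ (O − E)² / E
  red: (907 − 888.25)² / 888.25 = 0.3958
  roan: (1805 − 1776.5)² / 1776.5 = 0.4572
  white: (841 − 888.25)² / 888.25 = 2.5134
χ² = 0.3958 + 0.4572 + 2.5134 = 3.3664 ≈ 3.366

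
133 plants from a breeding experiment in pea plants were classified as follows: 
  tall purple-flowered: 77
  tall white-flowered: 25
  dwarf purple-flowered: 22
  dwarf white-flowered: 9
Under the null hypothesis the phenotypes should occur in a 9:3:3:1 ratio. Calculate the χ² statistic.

Expected counts for N = 133 under a 9:3:3:1 ratio (total parts = 16):
  tall purple-flowered: 133 × 9/16 = 74.8125
  tall white-flowered: 133 × 3/16 = 24.9375
  dwarf purple-flowered: 133 × 3/16 = 24.9375
  dwarf white-flowered: 133 × 1/16 = 8.3125
χ² = Σ (O − E)² / E
  tall purple-flowered: (77 − 74.8125)² / 74.8125 = 0.0640
  tall white-flowered: (25 − 24.9375)² / 24.9375 = 0.0002
  dwarf purple-flowered: (22 − 24.9375)² / 24.9375 = 0.3460
  dwarf white-flowered: (9 − 8.3125)² / 8.3125 = 0.0569
χ² = 0.0640 + 0.0002 + 0.3460 + 0.0569 = 0.4671 ≈ 0.467

0.467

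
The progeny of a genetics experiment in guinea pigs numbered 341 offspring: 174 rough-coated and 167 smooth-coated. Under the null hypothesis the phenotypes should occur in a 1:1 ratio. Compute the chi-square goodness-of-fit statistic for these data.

Under the 1:1 hypothesis (Σ ratio = 2, N = 341):
  rough-coated: 341 × 1/2 = 170.5
  smooth-coated: 341 × 1/2 = 170.5
χ² = Σ (O − E)² / E
  rough-coated: (174 − 170.5)² / 170.5 = 0.0718
  smooth-coated: (167 − 170.5)² / 170.5 = 0.0718
χ² = 0.0718 + 0.0718 = 0.1436 ≈ 0.144

0.144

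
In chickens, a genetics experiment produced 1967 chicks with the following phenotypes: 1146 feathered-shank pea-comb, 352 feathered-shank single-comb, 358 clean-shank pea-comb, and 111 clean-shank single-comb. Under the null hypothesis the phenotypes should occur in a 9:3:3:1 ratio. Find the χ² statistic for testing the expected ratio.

3.657

Expected counts for N = 1967 under a 9:3:3:1 ratio (total parts = 16):
  feathered-shank pea-comb: 1967 × 9/16 = 1106.4375
  feathered-shank single-comb: 1967 × 3/16 = 368.8125
  clean-shank pea-comb: 1967 × 3/16 = 368.8125
  clean-shank single-comb: 1967 × 1/16 = 122.9375
χ² = Σ (O − E)² / E
  feathered-shank pea-comb: (1146 − 1106.4375)² / 1106.4375 = 1.4146
  feathered-shank single-comb: (352 − 368.8125)² / 368.8125 = 0.7664
  clean-shank pea-comb: (358 − 368.8125)² / 368.8125 = 0.3170
  clean-shank single-comb: (111 − 122.9375)² / 122.9375 = 1.1592
χ² = 1.4146 + 0.7664 + 0.3170 + 1.1592 = 3.6572 ≈ 3.657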